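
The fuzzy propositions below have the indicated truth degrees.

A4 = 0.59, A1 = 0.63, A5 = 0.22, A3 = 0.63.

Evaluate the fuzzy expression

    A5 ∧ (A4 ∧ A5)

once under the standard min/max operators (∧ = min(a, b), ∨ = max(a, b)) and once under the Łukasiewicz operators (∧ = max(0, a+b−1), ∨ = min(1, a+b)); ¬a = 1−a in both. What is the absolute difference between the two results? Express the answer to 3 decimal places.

Under standard min/max:
  A4 ∧ A5 = min(a, b) on (0.59, 0.22) = 0.22
  A5 ∧ (A4 ∧ A5) = min(a, b) on (0.22, 0.22) = 0.22
  → value = 0.2200
Under Łukasiewicz:
  A4 ∧ A5 = max(0, a+b−1) on (0.59, 0.22) = 0.00
  A5 ∧ (A4 ∧ A5) = max(0, a+b−1) on (0.22, 0.00) = 0.00
  → value = 0.0000
|0.2200 − 0.0000| = 0.220

0.220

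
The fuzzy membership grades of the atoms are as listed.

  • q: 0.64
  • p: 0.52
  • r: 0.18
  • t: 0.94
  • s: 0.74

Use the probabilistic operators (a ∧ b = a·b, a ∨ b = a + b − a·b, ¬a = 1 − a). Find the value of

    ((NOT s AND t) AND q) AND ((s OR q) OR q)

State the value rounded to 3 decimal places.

NOT s = 1 − 0.7400 = 0.2600
NOT s AND t = a·b on (0.2600, 0.9400) = 0.2444
(NOT s AND t) AND q = a·b on (0.2444, 0.6400) = 0.1564
s OR q = a + b − a·b on (0.7400, 0.6400) = 0.9064
(s OR q) OR q = a + b − a·b on (0.9064, 0.6400) = 0.9663
((NOT s AND t) AND q) AND ((s OR q) OR q) = a·b on (0.1564, 0.9663) = 0.1511

0.151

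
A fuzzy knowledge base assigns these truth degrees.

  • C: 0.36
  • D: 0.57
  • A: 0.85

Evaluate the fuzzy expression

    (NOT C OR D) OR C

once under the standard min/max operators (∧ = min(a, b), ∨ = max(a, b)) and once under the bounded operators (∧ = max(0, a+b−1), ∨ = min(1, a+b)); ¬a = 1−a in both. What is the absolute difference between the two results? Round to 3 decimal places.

Under standard min/max:
  NOT C = 1 − 0.36 = 0.64
  NOT C OR D = max(a, b) on (0.64, 0.57) = 0.64
  (NOT C OR D) OR C = max(a, b) on (0.64, 0.36) = 0.64
  → value = 0.6400
Under bounded:
  NOT C = 1 − 0.36 = 0.64
  NOT C OR D = min(1, a+b) on (0.64, 0.57) = 1.00
  (NOT C OR D) OR C = min(1, a+b) on (1.00, 0.36) = 1.00
  → value = 1.0000
|0.6400 − 1.0000| = 0.360

0.360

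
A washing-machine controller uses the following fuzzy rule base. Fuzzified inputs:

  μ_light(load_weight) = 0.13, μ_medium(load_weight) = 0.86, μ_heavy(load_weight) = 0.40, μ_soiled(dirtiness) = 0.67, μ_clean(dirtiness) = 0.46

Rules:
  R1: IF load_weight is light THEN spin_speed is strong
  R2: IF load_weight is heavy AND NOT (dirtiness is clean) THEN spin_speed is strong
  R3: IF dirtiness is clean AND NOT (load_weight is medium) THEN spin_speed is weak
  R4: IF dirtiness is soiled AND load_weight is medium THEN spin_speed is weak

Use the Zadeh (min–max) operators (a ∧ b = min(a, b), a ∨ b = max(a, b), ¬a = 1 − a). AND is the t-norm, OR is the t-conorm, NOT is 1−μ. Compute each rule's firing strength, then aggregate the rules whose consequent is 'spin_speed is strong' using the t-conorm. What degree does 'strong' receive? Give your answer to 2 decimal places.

0.40

R1: light=0.13 → w = 0.13
R2: heavy=0.40, ¬clean=1−0.46=0.54; AND[min(a, b)] → w = 0.40
R3: clean=0.46, ¬medium=1−0.86=0.14; AND[min(a, b)] → w = 0.14
R4: soiled=0.67, medium=0.86; AND[min(a, b)] → w = 0.67
Rules with consequent 'strong': {R1, R2} → strengths 0.13, 0.40
Aggregate via t-conorm [max(a, b)]: 0.40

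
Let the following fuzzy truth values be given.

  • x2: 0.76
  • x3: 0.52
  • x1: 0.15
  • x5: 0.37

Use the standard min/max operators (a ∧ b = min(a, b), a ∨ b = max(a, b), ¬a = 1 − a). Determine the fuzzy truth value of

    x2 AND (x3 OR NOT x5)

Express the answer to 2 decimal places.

0.63

NOT x5 = 1 − 0.37 = 0.63
x3 OR NOT x5 = max(a, b) on (0.52, 0.63) = 0.63
x2 AND (x3 OR NOT x5) = min(a, b) on (0.76, 0.63) = 0.63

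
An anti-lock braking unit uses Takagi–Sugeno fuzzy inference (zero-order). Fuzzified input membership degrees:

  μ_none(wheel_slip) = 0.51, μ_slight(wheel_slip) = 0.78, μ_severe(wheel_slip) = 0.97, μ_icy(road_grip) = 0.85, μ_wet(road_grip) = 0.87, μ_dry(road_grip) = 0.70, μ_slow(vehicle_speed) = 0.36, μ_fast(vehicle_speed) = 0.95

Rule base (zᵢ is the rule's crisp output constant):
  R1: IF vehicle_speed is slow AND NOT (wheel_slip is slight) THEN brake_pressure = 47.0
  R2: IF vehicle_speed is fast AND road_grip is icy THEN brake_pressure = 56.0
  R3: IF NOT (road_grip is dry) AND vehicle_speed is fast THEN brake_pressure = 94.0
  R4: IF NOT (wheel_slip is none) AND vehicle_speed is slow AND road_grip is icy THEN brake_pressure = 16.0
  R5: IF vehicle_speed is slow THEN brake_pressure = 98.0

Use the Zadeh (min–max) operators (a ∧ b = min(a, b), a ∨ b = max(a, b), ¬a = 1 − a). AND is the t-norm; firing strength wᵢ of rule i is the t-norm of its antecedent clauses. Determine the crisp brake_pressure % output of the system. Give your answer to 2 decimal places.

R1 (z=47.0): slow=0.36, ¬slight=1−0.78=0.22; AND[min(a, b)] → w = 0.22
R2 (z=56.0): fast=0.95, icy=0.85; AND[min(a, b)] → w = 0.85
R3 (z=94.0): ¬dry=1−0.70=0.30, fast=0.95; AND[min(a, b)] → w = 0.30
R4 (z=16.0): ¬none=1−0.51=0.49, slow=0.36, icy=0.85; AND[min(a, b)] → w = 0.36
R5 (z=98.0): slow=0.36 → w = 0.36
Weighted average = (0.22·47.0 + 0.85·56.0 + 0.30·94.0 + 0.36·16.0 + 0.36·98.0) / (0.22 + 0.85 + 0.30 + 0.36 + 0.36)
  = 127.1800 / 2.0900 = 60.85

60.85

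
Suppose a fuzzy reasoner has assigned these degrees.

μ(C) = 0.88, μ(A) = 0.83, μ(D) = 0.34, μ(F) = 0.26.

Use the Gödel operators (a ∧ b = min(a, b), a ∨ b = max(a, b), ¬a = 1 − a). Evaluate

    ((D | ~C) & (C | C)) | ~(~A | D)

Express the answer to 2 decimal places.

~C = 1 − 0.88 = 0.12
D | ~C = max(a, b) on (0.34, 0.12) = 0.34
C | C = max(a, b) on (0.88, 0.88) = 0.88
(D | ~C) & (C | C) = min(a, b) on (0.34, 0.88) = 0.34
~A = 1 − 0.83 = 0.17
~A | D = max(a, b) on (0.17, 0.34) = 0.34
~(~A | D) = 1 − 0.34 = 0.66
((D | ~C) & (C | C)) | ~(~A | D) = max(a, b) on (0.34, 0.66) = 0.66

0.66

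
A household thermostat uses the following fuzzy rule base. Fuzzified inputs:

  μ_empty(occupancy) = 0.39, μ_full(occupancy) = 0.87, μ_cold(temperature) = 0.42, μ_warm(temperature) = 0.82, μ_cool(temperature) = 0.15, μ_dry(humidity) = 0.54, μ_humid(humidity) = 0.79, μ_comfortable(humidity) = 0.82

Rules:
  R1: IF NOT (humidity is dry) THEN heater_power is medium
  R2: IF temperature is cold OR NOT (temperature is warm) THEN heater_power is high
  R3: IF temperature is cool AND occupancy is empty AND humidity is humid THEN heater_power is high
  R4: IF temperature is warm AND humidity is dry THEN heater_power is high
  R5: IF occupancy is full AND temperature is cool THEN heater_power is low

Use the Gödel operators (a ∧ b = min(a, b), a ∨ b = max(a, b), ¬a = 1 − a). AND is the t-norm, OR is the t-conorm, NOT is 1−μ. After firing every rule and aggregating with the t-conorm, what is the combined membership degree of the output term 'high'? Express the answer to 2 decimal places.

0.54

R1: ¬dry=1−0.54=0.46 → w = 0.46
R2: cold=0.42, ¬warm=1−0.82=0.18; OR[max(a, b)] → w = 0.42
R3: cool=0.15, empty=0.39, humid=0.79; AND[min(a, b)] → w = 0.15
R4: warm=0.82, dry=0.54; AND[min(a, b)] → w = 0.54
R5: full=0.87, cool=0.15; AND[min(a, b)] → w = 0.15
Rules with consequent 'high': {R2, R3, R4} → strengths 0.42, 0.15, 0.54
Aggregate via t-conorm [max(a, b)]: 0.54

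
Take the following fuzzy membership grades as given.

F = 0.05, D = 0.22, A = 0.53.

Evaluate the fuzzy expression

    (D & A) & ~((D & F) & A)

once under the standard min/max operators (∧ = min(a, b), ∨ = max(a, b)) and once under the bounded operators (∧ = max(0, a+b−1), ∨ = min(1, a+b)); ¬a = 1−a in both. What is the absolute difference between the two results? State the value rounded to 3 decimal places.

Under standard min/max:
  D & A = min(a, b) on (0.22, 0.53) = 0.22
  D & F = min(a, b) on (0.22, 0.05) = 0.05
  (D & F) & A = min(a, b) on (0.05, 0.53) = 0.05
  ~((D & F) & A) = 1 − 0.05 = 0.95
  (D & A) & ~((D & F) & A) = min(a, b) on (0.22, 0.95) = 0.22
  → value = 0.2200
Under bounded:
  D & A = max(0, a+b−1) on (0.22, 0.53) = 0.00
  D & F = max(0, a+b−1) on (0.22, 0.05) = 0.00
  (D & F) & A = max(0, a+b−1) on (0.00, 0.53) = 0.00
  ~((D & F) & A) = 1 − 0.00 = 1.00
  (D & A) & ~((D & F) & A) = max(0, a+b−1) on (0.00, 1.00) = 0.00
  → value = 0.0000
|0.2200 − 0.0000| = 0.220

0.220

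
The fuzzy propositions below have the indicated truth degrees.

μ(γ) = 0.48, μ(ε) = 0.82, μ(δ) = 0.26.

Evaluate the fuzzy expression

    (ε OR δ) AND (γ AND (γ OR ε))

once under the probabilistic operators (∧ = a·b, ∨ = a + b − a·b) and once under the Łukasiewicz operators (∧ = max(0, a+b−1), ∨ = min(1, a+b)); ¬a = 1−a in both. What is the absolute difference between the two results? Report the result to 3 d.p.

Under probabilistic:
  ε OR δ = a + b − a·b on (0.8200, 0.2600) = 0.8668
  γ OR ε = a + b − a·b on (0.4800, 0.8200) = 0.9064
  γ AND (γ OR ε) = a·b on (0.4800, 0.9064) = 0.4351
  (ε OR δ) AND (γ AND (γ OR ε)) = a·b on (0.8668, 0.4351) = 0.3771
  → value = 0.3771
Under Łukasiewicz:
  ε OR δ = min(1, a+b) on (0.82, 0.26) = 1.00
  γ OR ε = min(1, a+b) on (0.48, 0.82) = 1.00
  γ AND (γ OR ε) = max(0, a+b−1) on (0.48, 1.00) = 0.48
  (ε OR δ) AND (γ AND (γ OR ε)) = max(0, a+b−1) on (1.00, 0.48) = 0.48
  → value = 0.4800
|0.3771 − 0.4800| = 0.103

0.103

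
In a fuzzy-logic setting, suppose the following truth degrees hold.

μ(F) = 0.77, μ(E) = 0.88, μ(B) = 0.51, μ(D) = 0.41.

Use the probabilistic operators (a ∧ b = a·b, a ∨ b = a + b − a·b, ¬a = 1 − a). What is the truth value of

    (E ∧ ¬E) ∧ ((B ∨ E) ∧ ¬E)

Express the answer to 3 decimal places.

0.012

¬E = 1 − 0.8800 = 0.1200
E ∧ ¬E = a·b on (0.8800, 0.1200) = 0.1056
B ∨ E = a + b − a·b on (0.5100, 0.8800) = 0.9412
¬E = 1 − 0.8800 = 0.1200
(B ∨ E) ∧ ¬E = a·b on (0.9412, 0.1200) = 0.1129
(E ∧ ¬E) ∧ ((B ∨ E) ∧ ¬E) = a·b on (0.1056, 0.1129) = 0.0119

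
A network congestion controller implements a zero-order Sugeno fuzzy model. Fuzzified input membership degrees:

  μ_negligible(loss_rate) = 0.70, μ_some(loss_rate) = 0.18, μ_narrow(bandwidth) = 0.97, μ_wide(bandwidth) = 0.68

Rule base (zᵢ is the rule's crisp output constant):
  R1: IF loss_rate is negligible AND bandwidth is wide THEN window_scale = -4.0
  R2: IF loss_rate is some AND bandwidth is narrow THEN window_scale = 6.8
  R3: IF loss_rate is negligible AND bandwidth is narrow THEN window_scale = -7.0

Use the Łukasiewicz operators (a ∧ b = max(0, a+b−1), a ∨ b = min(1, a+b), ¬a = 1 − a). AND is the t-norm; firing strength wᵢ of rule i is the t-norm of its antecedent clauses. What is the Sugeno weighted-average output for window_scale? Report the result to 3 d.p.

-4.325

R1 (z=-4.0): negligible=0.70, wide=0.68; AND[max(0, a+b−1)] → w = 0.38
R2 (z=6.8): some=0.18, narrow=0.97; AND[max(0, a+b−1)] → w = 0.15
R3 (z=-7.0): negligible=0.70, narrow=0.97; AND[max(0, a+b−1)] → w = 0.67
Weighted average = (0.38·-4.0 + 0.15·6.8 + 0.67·-7.0) / (0.38 + 0.15 + 0.67)
  = -5.1900 / 1.2000 = -4.325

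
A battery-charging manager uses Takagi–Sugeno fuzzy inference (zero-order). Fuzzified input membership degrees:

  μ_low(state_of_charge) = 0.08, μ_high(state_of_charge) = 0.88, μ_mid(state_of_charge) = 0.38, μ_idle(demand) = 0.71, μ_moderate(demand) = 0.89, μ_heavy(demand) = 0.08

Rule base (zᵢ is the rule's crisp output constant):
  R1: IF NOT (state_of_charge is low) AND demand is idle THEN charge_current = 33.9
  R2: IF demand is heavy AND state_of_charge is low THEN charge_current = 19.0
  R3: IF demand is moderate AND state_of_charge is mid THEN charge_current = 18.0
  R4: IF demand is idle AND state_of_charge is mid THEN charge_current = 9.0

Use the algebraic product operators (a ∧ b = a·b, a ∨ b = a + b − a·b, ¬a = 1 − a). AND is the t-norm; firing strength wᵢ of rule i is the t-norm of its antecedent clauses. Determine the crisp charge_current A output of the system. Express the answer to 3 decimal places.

24.283

R1 (z=33.9): ¬low=1−0.08=0.92, idle=0.71; AND[a·b] → w = 0.6532
R2 (z=19.0): heavy=0.08, low=0.08; AND[a·b] → w = 0.0064
R3 (z=18.0): moderate=0.89, mid=0.38; AND[a·b] → w = 0.3382
R4 (z=9.0): idle=0.71, mid=0.38; AND[a·b] → w = 0.2698
Weighted average = (0.6532·33.9 + 0.0064·19.0 + 0.3382·18.0 + 0.2698·9.0) / (0.6532 + 0.0064 + 0.3382 + 0.2698)
  = 30.7809 / 1.2676 = 24.283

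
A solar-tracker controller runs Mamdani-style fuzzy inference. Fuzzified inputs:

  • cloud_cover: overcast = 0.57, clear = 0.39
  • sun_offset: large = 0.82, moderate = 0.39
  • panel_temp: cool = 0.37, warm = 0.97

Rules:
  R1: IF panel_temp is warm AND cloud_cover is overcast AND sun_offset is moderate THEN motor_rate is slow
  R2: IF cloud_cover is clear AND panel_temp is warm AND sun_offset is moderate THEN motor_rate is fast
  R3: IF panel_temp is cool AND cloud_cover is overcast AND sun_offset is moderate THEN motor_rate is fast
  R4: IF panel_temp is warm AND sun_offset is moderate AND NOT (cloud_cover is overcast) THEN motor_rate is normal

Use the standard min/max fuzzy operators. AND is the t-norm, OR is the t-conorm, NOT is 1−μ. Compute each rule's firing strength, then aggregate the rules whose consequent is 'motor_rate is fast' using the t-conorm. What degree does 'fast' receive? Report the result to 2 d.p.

0.39

R1: warm=0.97, overcast=0.57, moderate=0.39; AND[min(a, b)] → w = 0.39
R2: clear=0.39, warm=0.97, moderate=0.39; AND[min(a, b)] → w = 0.39
R3: cool=0.37, overcast=0.57, moderate=0.39; AND[min(a, b)] → w = 0.37
R4: warm=0.97, moderate=0.39, ¬overcast=1−0.57=0.43; AND[min(a, b)] → w = 0.39
Rules with consequent 'fast': {R2, R3} → strengths 0.39, 0.37
Aggregate via t-conorm [max(a, b)]: 0.39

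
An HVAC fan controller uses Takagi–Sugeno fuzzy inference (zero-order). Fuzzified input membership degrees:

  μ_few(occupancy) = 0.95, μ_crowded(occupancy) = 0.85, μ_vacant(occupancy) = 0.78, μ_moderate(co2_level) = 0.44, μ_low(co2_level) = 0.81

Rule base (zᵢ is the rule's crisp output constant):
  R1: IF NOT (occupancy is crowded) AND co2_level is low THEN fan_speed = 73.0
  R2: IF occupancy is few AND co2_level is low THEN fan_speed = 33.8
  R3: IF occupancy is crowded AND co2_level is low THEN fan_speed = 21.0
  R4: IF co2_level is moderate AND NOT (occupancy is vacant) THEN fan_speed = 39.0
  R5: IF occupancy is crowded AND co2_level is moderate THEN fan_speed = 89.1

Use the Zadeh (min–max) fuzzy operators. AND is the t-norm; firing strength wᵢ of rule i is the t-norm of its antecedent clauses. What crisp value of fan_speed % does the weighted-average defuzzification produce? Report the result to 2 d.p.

42.44

R1 (z=73.0): ¬crowded=1−0.85=0.15, low=0.81; AND[min(a, b)] → w = 0.15
R2 (z=33.8): few=0.95, low=0.81; AND[min(a, b)] → w = 0.81
R3 (z=21.0): crowded=0.85, low=0.81; AND[min(a, b)] → w = 0.81
R4 (z=39.0): moderate=0.44, ¬vacant=1−0.78=0.22; AND[min(a, b)] → w = 0.22
R5 (z=89.1): crowded=0.85, moderate=0.44; AND[min(a, b)] → w = 0.44
Weighted average = (0.15·73.0 + 0.81·33.8 + 0.81·21.0 + 0.22·39.0 + 0.44·89.1) / (0.15 + 0.81 + 0.81 + 0.22 + 0.44)
  = 103.1220 / 2.4300 = 42.44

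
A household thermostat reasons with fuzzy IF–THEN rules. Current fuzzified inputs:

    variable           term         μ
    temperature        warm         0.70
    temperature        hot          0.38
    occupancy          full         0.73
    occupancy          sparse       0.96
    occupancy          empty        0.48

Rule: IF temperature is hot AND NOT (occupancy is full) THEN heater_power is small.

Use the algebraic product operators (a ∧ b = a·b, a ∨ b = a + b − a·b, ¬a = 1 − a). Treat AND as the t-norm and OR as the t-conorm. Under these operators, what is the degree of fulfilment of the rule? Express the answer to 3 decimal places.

firing strength: hot=0.38, ¬full=1−0.73=0.27; AND[a·b] → w = 0.1026

0.103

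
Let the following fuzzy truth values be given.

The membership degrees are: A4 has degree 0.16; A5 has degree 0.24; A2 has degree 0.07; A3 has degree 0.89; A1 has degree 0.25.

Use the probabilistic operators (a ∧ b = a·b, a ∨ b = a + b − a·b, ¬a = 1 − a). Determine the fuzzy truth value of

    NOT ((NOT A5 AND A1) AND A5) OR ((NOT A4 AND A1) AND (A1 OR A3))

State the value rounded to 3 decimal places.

0.963

NOT A5 = 1 − 0.2400 = 0.7600
NOT A5 AND A1 = a·b on (0.7600, 0.2500) = 0.1900
(NOT A5 AND A1) AND A5 = a·b on (0.1900, 0.2400) = 0.0456
NOT ((NOT A5 AND A1) AND A5) = 1 − 0.0456 = 0.9544
NOT A4 = 1 − 0.1600 = 0.8400
NOT A4 AND A1 = a·b on (0.8400, 0.2500) = 0.2100
A1 OR A3 = a + b − a·b on (0.2500, 0.8900) = 0.9175
(NOT A4 AND A1) AND (A1 OR A3) = a·b on (0.2100, 0.9175) = 0.1927
NOT ((NOT A5 AND A1) AND A5) OR ((NOT A4 AND A1) AND (A1 OR A3)) = a + b − a·b on (0.9544, 0.1927) = 0.9632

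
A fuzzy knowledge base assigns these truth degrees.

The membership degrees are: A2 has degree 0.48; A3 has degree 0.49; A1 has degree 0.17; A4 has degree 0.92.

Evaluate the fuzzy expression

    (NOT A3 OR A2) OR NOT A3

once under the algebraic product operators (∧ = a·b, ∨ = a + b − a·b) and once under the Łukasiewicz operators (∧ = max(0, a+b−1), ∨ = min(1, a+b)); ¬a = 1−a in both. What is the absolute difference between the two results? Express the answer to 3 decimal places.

0.125

Under algebraic product:
  NOT A3 = 1 − 0.4900 = 0.5100
  NOT A3 OR A2 = a + b − a·b on (0.5100, 0.4800) = 0.7452
  NOT A3 = 1 − 0.4900 = 0.5100
  (NOT A3 OR A2) OR NOT A3 = a + b − a·b on (0.7452, 0.5100) = 0.8751
  → value = 0.8751
Under Łukasiewicz:
  NOT A3 = 1 − 0.49 = 0.51
  NOT A3 OR A2 = min(1, a+b) on (0.51, 0.48) = 0.99
  NOT A3 = 1 − 0.49 = 0.51
  (NOT A3 OR A2) OR NOT A3 = min(1, a+b) on (0.99, 0.51) = 1.00
  → value = 1.0000
|0.8751 − 1.0000| = 0.125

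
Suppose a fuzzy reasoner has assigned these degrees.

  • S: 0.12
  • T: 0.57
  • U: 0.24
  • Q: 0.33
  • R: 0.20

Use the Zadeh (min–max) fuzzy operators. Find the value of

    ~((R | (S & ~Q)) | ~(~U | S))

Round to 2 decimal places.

~Q = 1 − 0.33 = 0.67
S & ~Q = min(a, b) on (0.12, 0.67) = 0.12
R | (S & ~Q) = max(a, b) on (0.20, 0.12) = 0.20
~U = 1 − 0.24 = 0.76
~U | S = max(a, b) on (0.76, 0.12) = 0.76
~(~U | S) = 1 − 0.76 = 0.24
(R | (S & ~Q)) | ~(~U | S) = max(a, b) on (0.20, 0.24) = 0.24
~((R | (S & ~Q)) | ~(~U | S)) = 1 − 0.24 = 0.76

0.76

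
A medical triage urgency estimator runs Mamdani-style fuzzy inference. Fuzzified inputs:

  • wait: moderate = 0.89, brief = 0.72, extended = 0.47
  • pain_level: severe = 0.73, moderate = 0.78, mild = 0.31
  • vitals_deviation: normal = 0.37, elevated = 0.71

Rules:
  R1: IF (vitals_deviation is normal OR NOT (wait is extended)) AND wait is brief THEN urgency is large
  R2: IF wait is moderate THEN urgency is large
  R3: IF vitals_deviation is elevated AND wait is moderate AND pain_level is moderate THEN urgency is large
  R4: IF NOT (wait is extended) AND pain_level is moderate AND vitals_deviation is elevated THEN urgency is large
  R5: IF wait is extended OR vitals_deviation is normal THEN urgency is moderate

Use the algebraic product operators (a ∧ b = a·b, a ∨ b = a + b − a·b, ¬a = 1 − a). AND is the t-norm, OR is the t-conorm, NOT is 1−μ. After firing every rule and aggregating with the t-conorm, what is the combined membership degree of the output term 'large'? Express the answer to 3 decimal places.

0.981

R1: (normal=0.37 OR ¬extended=1−0.47=0.53) = 0.7039; AND[a·b] with brief=0.72 → w = 0.5068
R2: moderate=0.89 → w = 0.8900
R3: elevated=0.71, moderate=0.89, moderate=0.78; AND[a·b] → w = 0.4929
R4: ¬extended=1−0.47=0.53, moderate=0.78, elevated=0.71; AND[a·b] → w = 0.2935
R5: extended=0.47, normal=0.37; OR[a + b − a·b] → w = 0.6661
Rules with consequent 'large': {R1, R2, R3, R4} → strengths 0.5068, 0.8900, 0.4929, 0.2935
Aggregate via t-conorm [a + b − a·b]: 0.9806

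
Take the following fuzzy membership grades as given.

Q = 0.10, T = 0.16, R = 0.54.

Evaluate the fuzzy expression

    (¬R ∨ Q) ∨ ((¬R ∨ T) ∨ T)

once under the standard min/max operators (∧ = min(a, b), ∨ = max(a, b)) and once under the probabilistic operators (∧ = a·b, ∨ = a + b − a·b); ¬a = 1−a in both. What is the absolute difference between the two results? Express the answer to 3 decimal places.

Under standard min/max:
  ¬R = 1 − 0.54 = 0.46
  ¬R ∨ Q = max(a, b) on (0.46, 0.10) = 0.46
  ¬R = 1 − 0.54 = 0.46
  ¬R ∨ T = max(a, b) on (0.46, 0.16) = 0.46
  (¬R ∨ T) ∨ T = max(a, b) on (0.46, 0.16) = 0.46
  (¬R ∨ Q) ∨ ((¬R ∨ T) ∨ T) = max(a, b) on (0.46, 0.46) = 0.46
  → value = 0.4600
Under probabilistic:
  ¬R = 1 − 0.5400 = 0.4600
  ¬R ∨ Q = a + b − a·b on (0.4600, 0.1000) = 0.5140
  ¬R = 1 − 0.5400 = 0.4600
  ¬R ∨ T = a + b − a·b on (0.4600, 0.1600) = 0.5464
  (¬R ∨ T) ∨ T = a + b − a·b on (0.5464, 0.1600) = 0.6190
  (¬R ∨ Q) ∨ ((¬R ∨ T) ∨ T) = a + b − a·b on (0.5140, 0.6190) = 0.8148
  → value = 0.8148
|0.4600 − 0.8148| = 0.355

0.355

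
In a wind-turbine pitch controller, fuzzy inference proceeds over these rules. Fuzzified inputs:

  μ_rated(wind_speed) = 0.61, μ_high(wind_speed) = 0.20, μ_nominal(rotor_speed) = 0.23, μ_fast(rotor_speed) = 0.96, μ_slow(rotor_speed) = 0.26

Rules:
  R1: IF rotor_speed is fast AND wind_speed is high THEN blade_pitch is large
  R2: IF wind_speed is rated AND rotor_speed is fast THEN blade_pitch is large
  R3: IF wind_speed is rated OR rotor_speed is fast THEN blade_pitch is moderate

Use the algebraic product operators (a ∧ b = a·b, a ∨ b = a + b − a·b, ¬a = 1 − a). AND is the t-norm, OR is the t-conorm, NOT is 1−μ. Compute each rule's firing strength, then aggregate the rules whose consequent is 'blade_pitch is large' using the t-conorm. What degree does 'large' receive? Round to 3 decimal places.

0.665

R1: fast=0.96, high=0.20; AND[a·b] → w = 0.1920
R2: rated=0.61, fast=0.96; AND[a·b] → w = 0.5856
R3: rated=0.61, fast=0.96; OR[a + b − a·b] → w = 0.9844
Rules with consequent 'large': {R1, R2} → strengths 0.1920, 0.5856
Aggregate via t-conorm [a + b − a·b]: 0.6652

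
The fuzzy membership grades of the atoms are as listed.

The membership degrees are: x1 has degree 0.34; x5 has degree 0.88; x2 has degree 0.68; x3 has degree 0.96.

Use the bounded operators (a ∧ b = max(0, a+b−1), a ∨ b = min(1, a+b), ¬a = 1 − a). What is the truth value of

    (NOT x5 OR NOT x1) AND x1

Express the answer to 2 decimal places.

0.12

NOT x5 = 1 − 0.88 = 0.12
NOT x1 = 1 − 0.34 = 0.66
NOT x5 OR NOT x1 = min(1, a+b) on (0.12, 0.66) = 0.78
(NOT x5 OR NOT x1) AND x1 = max(0, a+b−1) on (0.78, 0.34) = 0.12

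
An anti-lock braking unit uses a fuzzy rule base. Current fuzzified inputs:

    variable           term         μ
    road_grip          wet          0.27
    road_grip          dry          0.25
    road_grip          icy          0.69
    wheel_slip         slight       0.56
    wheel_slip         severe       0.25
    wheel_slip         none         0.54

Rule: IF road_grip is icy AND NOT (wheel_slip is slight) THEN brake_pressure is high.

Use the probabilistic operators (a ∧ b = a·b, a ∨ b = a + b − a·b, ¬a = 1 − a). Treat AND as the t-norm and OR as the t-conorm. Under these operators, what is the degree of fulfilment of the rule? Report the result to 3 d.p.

0.304

firing strength: icy=0.69, ¬slight=1−0.56=0.44; AND[a·b] → w = 0.3036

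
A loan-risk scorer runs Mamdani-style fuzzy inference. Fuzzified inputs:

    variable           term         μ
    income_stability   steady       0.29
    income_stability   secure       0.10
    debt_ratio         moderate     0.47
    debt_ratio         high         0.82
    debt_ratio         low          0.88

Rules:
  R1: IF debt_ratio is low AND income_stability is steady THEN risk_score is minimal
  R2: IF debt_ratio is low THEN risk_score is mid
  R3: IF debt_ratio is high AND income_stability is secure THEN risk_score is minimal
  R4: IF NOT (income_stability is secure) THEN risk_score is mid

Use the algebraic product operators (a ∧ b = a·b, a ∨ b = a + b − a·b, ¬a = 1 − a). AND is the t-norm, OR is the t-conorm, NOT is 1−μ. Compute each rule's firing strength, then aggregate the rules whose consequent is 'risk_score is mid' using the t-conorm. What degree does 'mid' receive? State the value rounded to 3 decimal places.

R1: low=0.88, steady=0.29; AND[a·b] → w = 0.2552
R2: low=0.88 → w = 0.8800
R3: high=0.82, secure=0.10; AND[a·b] → w = 0.0820
R4: ¬secure=1−0.10=0.90 → w = 0.9000
Rules with consequent 'mid': {R2, R4} → strengths 0.8800, 0.9000
Aggregate via t-conorm [a + b − a·b]: 0.9880

0.988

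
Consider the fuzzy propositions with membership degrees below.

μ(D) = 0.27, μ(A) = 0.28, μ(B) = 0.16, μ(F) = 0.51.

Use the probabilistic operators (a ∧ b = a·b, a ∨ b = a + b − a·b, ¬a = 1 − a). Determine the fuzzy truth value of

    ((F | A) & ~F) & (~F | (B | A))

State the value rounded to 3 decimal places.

0.219

F | A = a + b − a·b on (0.5100, 0.2800) = 0.6472
~F = 1 − 0.5100 = 0.4900
(F | A) & ~F = a·b on (0.6472, 0.4900) = 0.3171
~F = 1 − 0.5100 = 0.4900
B | A = a + b − a·b on (0.1600, 0.2800) = 0.3952
~F | (B | A) = a + b − a·b on (0.4900, 0.3952) = 0.6916
((F | A) & ~F) & (~F | (B | A)) = a·b on (0.3171, 0.6916) = 0.2193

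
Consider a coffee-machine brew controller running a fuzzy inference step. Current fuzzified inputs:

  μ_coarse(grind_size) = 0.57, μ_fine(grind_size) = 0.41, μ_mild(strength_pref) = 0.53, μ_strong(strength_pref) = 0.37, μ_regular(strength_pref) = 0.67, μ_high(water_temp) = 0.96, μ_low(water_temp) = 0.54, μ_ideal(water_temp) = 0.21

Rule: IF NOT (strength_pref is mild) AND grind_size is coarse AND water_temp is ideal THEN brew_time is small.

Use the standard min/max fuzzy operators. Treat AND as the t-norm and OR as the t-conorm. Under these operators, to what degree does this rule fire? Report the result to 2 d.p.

0.21

firing strength: ¬mild=1−0.53=0.47, coarse=0.57, ideal=0.21; AND[min(a, b)] → w = 0.21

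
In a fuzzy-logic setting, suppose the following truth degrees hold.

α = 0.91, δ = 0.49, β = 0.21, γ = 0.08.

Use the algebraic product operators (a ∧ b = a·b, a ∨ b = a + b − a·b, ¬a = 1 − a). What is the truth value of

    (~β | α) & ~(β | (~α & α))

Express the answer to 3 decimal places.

0.712

~β = 1 − 0.2100 = 0.7900
~β | α = a + b − a·b on (0.7900, 0.9100) = 0.9811
~α = 1 − 0.9100 = 0.0900
~α & α = a·b on (0.0900, 0.9100) = 0.0819
β | (~α & α) = a + b − a·b on (0.2100, 0.0819) = 0.2747
~(β | (~α & α)) = 1 − 0.2747 = 0.7253
(~β | α) & ~(β | (~α & α)) = a·b on (0.9811, 0.7253) = 0.7116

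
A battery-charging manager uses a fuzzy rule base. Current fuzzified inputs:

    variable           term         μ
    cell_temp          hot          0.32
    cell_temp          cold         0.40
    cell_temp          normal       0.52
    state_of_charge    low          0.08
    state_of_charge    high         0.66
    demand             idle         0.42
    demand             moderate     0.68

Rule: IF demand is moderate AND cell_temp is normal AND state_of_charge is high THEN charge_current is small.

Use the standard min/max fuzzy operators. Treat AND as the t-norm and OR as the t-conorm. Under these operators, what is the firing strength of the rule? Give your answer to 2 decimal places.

firing strength: moderate=0.68, normal=0.52, high=0.66; AND[min(a, b)] → w = 0.52

0.52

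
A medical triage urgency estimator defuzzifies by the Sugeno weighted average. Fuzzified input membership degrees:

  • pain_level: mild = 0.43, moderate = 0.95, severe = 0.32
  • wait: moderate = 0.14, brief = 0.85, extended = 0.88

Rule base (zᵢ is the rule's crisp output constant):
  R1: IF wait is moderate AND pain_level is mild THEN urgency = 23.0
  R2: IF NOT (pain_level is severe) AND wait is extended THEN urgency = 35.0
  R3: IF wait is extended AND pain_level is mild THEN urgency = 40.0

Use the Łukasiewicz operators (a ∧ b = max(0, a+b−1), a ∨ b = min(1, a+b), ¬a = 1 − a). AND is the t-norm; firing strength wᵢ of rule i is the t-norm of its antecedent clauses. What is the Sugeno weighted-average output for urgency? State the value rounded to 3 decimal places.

36.782

R1 (z=23.0): moderate=0.14, mild=0.43; AND[max(0, a+b−1)] → w = 0.00
R2 (z=35.0): ¬severe=1−0.32=0.68, extended=0.88; AND[max(0, a+b−1)] → w = 0.56
R3 (z=40.0): extended=0.88, mild=0.43; AND[max(0, a+b−1)] → w = 0.31
Weighted average = (0.00·23.0 + 0.56·35.0 + 0.31·40.0) / (0.00 + 0.56 + 0.31)
  = 32.0000 / 0.8700 = 36.782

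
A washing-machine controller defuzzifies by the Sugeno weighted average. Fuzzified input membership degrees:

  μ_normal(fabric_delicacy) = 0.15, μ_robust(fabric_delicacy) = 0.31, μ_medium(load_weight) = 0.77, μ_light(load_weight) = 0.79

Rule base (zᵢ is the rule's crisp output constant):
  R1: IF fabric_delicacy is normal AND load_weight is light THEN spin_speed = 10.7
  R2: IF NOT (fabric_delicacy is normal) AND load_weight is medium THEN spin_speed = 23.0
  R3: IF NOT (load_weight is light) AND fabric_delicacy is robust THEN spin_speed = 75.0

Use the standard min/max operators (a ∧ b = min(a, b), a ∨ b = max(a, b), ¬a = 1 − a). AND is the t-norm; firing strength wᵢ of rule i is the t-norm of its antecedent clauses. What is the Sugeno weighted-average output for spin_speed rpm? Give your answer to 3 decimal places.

31.031

R1 (z=10.7): normal=0.15, light=0.79; AND[min(a, b)] → w = 0.15
R2 (z=23.0): ¬normal=1−0.15=0.85, medium=0.77; AND[min(a, b)] → w = 0.77
R3 (z=75.0): ¬light=1−0.79=0.21, robust=0.31; AND[min(a, b)] → w = 0.21
Weighted average = (0.15·10.7 + 0.77·23.0 + 0.21·75.0) / (0.15 + 0.77 + 0.21)
  = 35.0650 / 1.1300 = 31.031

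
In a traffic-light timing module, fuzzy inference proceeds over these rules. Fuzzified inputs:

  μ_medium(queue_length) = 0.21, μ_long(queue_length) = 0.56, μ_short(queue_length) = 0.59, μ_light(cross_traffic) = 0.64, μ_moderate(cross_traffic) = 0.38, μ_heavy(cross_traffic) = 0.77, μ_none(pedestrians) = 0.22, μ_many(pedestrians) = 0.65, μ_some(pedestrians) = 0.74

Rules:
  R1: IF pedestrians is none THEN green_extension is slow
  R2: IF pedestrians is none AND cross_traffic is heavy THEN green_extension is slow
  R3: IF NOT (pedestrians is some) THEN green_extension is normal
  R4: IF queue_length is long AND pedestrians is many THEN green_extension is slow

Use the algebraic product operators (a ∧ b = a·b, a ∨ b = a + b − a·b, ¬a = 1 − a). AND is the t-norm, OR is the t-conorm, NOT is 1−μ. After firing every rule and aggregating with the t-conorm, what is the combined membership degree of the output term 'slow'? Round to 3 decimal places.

R1: none=0.22 → w = 0.2200
R2: none=0.22, heavy=0.77; AND[a·b] → w = 0.1694
R3: ¬some=1−0.74=0.26 → w = 0.2600
R4: long=0.56, many=0.65; AND[a·b] → w = 0.3640
Rules with consequent 'slow': {R1, R2, R4} → strengths 0.2200, 0.1694, 0.3640
Aggregate via t-conorm [a + b − a·b]: 0.5880

0.588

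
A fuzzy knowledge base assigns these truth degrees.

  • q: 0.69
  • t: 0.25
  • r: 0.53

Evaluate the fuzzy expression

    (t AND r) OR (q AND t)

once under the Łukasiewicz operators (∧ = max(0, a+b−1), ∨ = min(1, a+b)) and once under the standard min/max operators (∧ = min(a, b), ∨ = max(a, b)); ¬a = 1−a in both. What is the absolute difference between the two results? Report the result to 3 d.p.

0.250

Under Łukasiewicz:
  t AND r = max(0, a+b−1) on (0.25, 0.53) = 0.00
  q AND t = max(0, a+b−1) on (0.69, 0.25) = 0.00
  (t AND r) OR (q AND t) = min(1, a+b) on (0.00, 0.00) = 0.00
  → value = 0.0000
Under standard min/max:
  t AND r = min(a, b) on (0.25, 0.53) = 0.25
  q AND t = min(a, b) on (0.69, 0.25) = 0.25
  (t AND r) OR (q AND t) = max(a, b) on (0.25, 0.25) = 0.25
  → value = 0.2500
|0.0000 − 0.2500| = 0.250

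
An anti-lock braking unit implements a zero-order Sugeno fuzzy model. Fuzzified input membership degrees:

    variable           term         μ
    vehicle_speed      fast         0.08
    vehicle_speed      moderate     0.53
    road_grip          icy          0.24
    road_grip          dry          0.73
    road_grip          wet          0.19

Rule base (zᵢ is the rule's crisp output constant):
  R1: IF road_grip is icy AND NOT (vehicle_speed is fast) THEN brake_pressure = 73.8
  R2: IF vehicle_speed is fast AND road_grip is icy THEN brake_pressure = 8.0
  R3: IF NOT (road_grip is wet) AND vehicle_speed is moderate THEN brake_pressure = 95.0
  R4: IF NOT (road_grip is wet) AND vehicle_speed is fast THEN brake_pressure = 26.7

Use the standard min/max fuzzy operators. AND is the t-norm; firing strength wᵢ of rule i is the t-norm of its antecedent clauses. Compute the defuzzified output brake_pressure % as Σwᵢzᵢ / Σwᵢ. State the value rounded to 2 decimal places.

R1 (z=73.8): icy=0.24, ¬fast=1−0.08=0.92; AND[min(a, b)] → w = 0.24
R2 (z=8.0): fast=0.08, icy=0.24; AND[min(a, b)] → w = 0.08
R3 (z=95.0): ¬wet=1−0.19=0.81, moderate=0.53; AND[min(a, b)] → w = 0.53
R4 (z=26.7): ¬wet=1−0.19=0.81, fast=0.08; AND[min(a, b)] → w = 0.08
Weighted average = (0.24·73.8 + 0.08·8.0 + 0.53·95.0 + 0.08·26.7) / (0.24 + 0.08 + 0.53 + 0.08)
  = 70.8380 / 0.9300 = 76.17

76.17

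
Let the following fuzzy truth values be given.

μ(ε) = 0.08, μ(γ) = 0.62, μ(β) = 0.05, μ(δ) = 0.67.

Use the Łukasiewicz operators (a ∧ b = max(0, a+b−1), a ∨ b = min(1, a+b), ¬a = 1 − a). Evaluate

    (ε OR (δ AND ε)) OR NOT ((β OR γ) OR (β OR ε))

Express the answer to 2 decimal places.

δ AND ε = max(0, a+b−1) on (0.67, 0.08) = 0.00
ε OR (δ AND ε) = min(1, a+b) on (0.08, 0.00) = 0.08
β OR γ = min(1, a+b) on (0.05, 0.62) = 0.67
β OR ε = min(1, a+b) on (0.05, 0.08) = 0.13
(β OR γ) OR (β OR ε) = min(1, a+b) on (0.67, 0.13) = 0.80
NOT ((β OR γ) OR (β OR ε)) = 1 − 0.80 = 0.20
(ε OR (δ AND ε)) OR NOT ((β OR γ) OR (β OR ε)) = min(1, a+b) on (0.08, 0.20) = 0.28

0.28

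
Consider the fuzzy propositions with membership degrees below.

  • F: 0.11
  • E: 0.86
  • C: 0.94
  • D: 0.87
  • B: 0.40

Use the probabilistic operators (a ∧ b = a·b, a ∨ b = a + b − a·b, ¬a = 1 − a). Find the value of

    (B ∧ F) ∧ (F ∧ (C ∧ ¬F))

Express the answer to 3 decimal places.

B ∧ F = a·b on (0.4000, 0.1100) = 0.0440
¬F = 1 − 0.1100 = 0.8900
C ∧ ¬F = a·b on (0.9400, 0.8900) = 0.8366
F ∧ (C ∧ ¬F) = a·b on (0.1100, 0.8366) = 0.0920
(B ∧ F) ∧ (F ∧ (C ∧ ¬F)) = a·b on (0.0440, 0.0920) = 0.0040

0.004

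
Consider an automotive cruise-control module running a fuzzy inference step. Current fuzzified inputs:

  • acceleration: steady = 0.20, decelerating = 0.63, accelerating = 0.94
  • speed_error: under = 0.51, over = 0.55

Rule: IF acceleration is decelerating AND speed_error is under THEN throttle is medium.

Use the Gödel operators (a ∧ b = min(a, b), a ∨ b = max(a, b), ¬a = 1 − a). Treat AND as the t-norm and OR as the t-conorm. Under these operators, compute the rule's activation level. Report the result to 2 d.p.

0.51

firing strength: decelerating=0.63, under=0.51; AND[min(a, b)] → w = 0.51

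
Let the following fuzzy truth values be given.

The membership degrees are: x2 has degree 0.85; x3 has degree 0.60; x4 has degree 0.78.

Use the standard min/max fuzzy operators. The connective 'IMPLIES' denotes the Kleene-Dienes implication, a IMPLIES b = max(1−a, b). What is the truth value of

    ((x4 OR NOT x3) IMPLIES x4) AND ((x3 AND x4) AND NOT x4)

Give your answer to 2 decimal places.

0.22

NOT x3 = 1 − 0.60 = 0.40
x4 OR NOT x3 = max(a, b) on (0.78, 0.40) = 0.78
(x4 OR NOT x3) IMPLIES x4  [Kleene-Dienes: max(1−a, b)] with a=0.78, b=0.78 → 0.78
x3 AND x4 = min(a, b) on (0.60, 0.78) = 0.60
NOT x4 = 1 − 0.78 = 0.22
(x3 AND x4) AND NOT x4 = min(a, b) on (0.60, 0.22) = 0.22
((x4 OR NOT x3) IMPLIES x4) AND ((x3 AND x4) AND NOT x4) = min(a, b) on (0.78, 0.22) = 0.22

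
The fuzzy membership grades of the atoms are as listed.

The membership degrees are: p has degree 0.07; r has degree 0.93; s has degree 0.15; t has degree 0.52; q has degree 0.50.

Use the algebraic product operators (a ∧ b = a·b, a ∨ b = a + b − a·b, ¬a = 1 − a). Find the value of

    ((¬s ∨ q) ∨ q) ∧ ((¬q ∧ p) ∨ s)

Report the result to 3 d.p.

¬s = 1 − 0.1500 = 0.8500
¬s ∨ q = a + b − a·b on (0.8500, 0.5000) = 0.9250
(¬s ∨ q) ∨ q = a + b − a·b on (0.9250, 0.5000) = 0.9625
¬q = 1 − 0.5000 = 0.5000
¬q ∧ p = a·b on (0.5000, 0.0700) = 0.0350
(¬q ∧ p) ∨ s = a + b − a·b on (0.0350, 0.1500) = 0.1797
((¬s ∨ q) ∨ q) ∧ ((¬q ∧ p) ∨ s) = a·b on (0.9625, 0.1797) = 0.1730

0.173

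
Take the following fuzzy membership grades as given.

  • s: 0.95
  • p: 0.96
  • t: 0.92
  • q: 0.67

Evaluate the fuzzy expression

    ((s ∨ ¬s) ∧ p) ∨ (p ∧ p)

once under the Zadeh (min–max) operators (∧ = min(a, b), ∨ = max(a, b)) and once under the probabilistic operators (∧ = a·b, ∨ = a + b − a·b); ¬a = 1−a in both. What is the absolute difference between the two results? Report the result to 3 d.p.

Under Zadeh (min–max):
  ¬s = 1 − 0.95 = 0.05
  s ∨ ¬s = max(a, b) on (0.95, 0.05) = 0.95
  (s ∨ ¬s) ∧ p = min(a, b) on (0.95, 0.96) = 0.95
  p ∧ p = min(a, b) on (0.96, 0.96) = 0.96
  ((s ∨ ¬s) ∧ p) ∨ (p ∧ p) = max(a, b) on (0.95, 0.96) = 0.96
  → value = 0.9600
Under probabilistic:
  ¬s = 1 − 0.9500 = 0.0500
  s ∨ ¬s = a + b − a·b on (0.9500, 0.0500) = 0.9525
  (s ∨ ¬s) ∧ p = a·b on (0.9525, 0.9600) = 0.9144
  p ∧ p = a·b on (0.9600, 0.9600) = 0.9216
  ((s ∨ ¬s) ∧ p) ∨ (p ∧ p) = a + b − a·b on (0.9144, 0.9216) = 0.9933
  → value = 0.9933
|0.9600 − 0.9933| = 0.033

0.033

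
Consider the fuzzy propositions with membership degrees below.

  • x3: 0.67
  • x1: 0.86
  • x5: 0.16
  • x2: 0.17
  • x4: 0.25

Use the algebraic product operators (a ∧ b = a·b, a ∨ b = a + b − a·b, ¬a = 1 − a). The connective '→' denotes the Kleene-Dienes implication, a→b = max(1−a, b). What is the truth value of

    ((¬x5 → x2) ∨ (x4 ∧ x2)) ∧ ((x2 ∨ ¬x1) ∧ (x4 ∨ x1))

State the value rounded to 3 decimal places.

¬x5 = 1 − 0.1600 = 0.8400
¬x5 → x2  [Kleene-Dienes: max(1−a, b)] with a=0.8400, b=0.1700 → 0.1700
x4 ∧ x2 = a·b on (0.2500, 0.1700) = 0.0425
(¬x5 → x2) ∨ (x4 ∧ x2) = a + b − a·b on (0.1700, 0.0425) = 0.2053
¬x1 = 1 − 0.8600 = 0.1400
x2 ∨ ¬x1 = a + b − a·b on (0.1700, 0.1400) = 0.2862
x4 ∨ x1 = a + b − a·b on (0.2500, 0.8600) = 0.8950
(x2 ∨ ¬x1) ∧ (x4 ∨ x1) = a·b on (0.2862, 0.8950) = 0.2561
((¬x5 → x2) ∨ (x4 ∧ x2)) ∧ ((x2 ∨ ¬x1) ∧ (x4 ∨ x1)) = a·b on (0.2053, 0.2561) = 0.0526

0.053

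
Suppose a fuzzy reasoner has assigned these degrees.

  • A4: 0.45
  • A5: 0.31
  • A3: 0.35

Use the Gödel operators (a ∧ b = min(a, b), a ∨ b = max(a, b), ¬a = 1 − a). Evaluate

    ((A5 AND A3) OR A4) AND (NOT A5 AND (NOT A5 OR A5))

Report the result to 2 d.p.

A5 AND A3 = min(a, b) on (0.31, 0.35) = 0.31
(A5 AND A3) OR A4 = max(a, b) on (0.31, 0.45) = 0.45
NOT A5 = 1 − 0.31 = 0.69
NOT A5 = 1 − 0.31 = 0.69
NOT A5 OR A5 = max(a, b) on (0.69, 0.31) = 0.69
NOT A5 AND (NOT A5 OR A5) = min(a, b) on (0.69, 0.69) = 0.69
((A5 AND A3) OR A4) AND (NOT A5 AND (NOT A5 OR A5)) = min(a, b) on (0.45, 0.69) = 0.45

0.45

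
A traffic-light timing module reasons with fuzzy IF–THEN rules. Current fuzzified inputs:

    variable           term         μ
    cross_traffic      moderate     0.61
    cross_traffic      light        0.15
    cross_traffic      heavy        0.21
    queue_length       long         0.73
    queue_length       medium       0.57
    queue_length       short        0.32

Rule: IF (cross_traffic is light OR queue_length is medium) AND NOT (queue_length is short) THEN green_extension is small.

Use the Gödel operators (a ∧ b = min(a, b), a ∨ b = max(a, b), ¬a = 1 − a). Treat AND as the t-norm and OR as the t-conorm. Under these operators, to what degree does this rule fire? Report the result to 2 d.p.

0.57

firing strength: (light=0.15 OR medium=0.57) = 0.57; AND[min(a, b)] with ¬short=1−0.32=0.68 → w = 0.57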